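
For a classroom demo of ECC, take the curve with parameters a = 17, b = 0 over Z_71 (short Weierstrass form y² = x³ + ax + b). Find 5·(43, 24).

(50, 40)

Write P = (43, 24).
Repeated addition: build up to 5P.
2P: tangent at (43, 24): λ = (3·43² + 17)/(2·24) ≡ 26/48. 48⁻¹ ≡ 37 (mod 71), so λ ≡ 26·37 ≡ 39.
  x = λ² - 43 - 43 = 1521 - 86 ≡ 15; y = λ·(43 - 15) - 24 ≡ 3. → (15, 3)
3P: (15, 3) + (43, 24). λ = (24 - 3)/(43 - 15) ≡ 21/28 mod 71. 28⁻¹ ≡ 33 (mod 71) since 28·33 = 924 ≡ 1, so λ ≡ 54.
  x = λ² - 15 - 43 = 2916 - 58 ≡ 18; y = λ·(15 - 18) - 3 ≡ 48. → (18, 48)
4P: (18, 48) + (43, 24). λ = (24 - 48)/(43 - 18) ≡ 47/25 mod 71. 25⁻¹ ≡ 54 (mod 71), so λ ≡ 53.
  x = λ² - 18 - 43 = 2809 - 61 ≡ 50; y = λ·(18 - 50) - 48 ≡ 31. → (50, 31)
5P: (50, 31) + (43, 24). λ = (24 - 31)/(43 - 50) ≡ 64/64 mod 71. 64⁻¹ ≡ 10 (mod 71), so λ ≡ 1.
  x = λ² - 50 - 43 = 1 - 93 ≡ 50; y = λ·(50 - 50) - 31 ≡ 40. → (50, 40)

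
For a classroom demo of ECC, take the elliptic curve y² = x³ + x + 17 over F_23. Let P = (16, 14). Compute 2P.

tangent at (16, 14): λ = (3·16² + 1)/(2·14) ≡ 10/5. 5⁻¹ ≡ 14 (mod 23), so λ ≡ 10·14 ≡ 2.
  x = λ² - 16 - 16 = 4 - 32 ≡ 18; y = λ·(16 - 18) - 14 ≡ 5. → (18, 5)

(18, 5)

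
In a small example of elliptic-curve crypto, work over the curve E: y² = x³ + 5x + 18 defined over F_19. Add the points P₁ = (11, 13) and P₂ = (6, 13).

(11, 13) + (6, 13). λ = (13 - 13)/(6 - 11) ≡ 0/14 mod 19. 14⁻¹ ≡ 15 (mod 19) since 14·15 = 210 ≡ 1, so λ ≡ 0.
  x = λ² - 11 - 6 = 0 - 17 ≡ 2; y = λ·(11 - 2) - 13 ≡ 6. → (2, 6)

(2, 6)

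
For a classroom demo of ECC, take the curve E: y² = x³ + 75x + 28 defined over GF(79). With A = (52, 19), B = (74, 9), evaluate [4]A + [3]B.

First 4A:
Repeated addition: build up to 4A.
2A: tangent at (52, 19): λ = (3·52² + 75)/(2·19) ≡ 50/38. 38⁻¹ ≡ 52 (mod 79) since 38·52 = 1976 ≡ 1, so λ ≡ 50·52 ≡ 72.
  x = λ² - 52 - 52 = 5184 - 104 ≡ 24; y = λ·(52 - 24) - 19 ≡ 22. → (24, 22)
3A: (24, 22) + (52, 19). λ = (19 - 22)/(52 - 24) ≡ 76/28 mod 79. 28⁻¹ ≡ 48 (mod 79), so λ ≡ 14.
  x = λ² - 24 - 52 = 196 - 76 ≡ 41; y = λ·(24 - 41) - 22 ≡ 56. → (41, 56)
4A: (41, 56) + (52, 19). λ = (19 - 56)/(52 - 41) ≡ 42/11 mod 79. 11⁻¹ ≡ 36 (mod 79), so λ ≡ 11.
  x = λ² - 41 - 52 = 121 - 93 ≡ 28; y = λ·(41 - 28) - 56 ≡ 8. → (28, 8)
4A = (28, 8).
Next 3B:
Repeated addition: build up to 3B.
2B: tangent at (74, 9): λ = (3·74² + 75)/(2·9) ≡ 71/18. 18⁻¹ ≡ 22 (mod 79) since 18·22 = 396 ≡ 1, so λ ≡ 71·22 ≡ 61.
  x = λ² - 74 - 74 = 3721 - 148 ≡ 18; y = λ·(74 - 18) - 9 ≡ 10. → (18, 10)
3B: (18, 10) + (74, 9). λ = (9 - 10)/(74 - 18) ≡ 78/56 mod 79. 56⁻¹ ≡ 24 (mod 79) since 56·24 = 1344 ≡ 1, so λ ≡ 55.
  x = λ² - 18 - 74 = 3025 - 92 ≡ 10; y = λ·(18 - 10) - 10 ≡ 35. → (10, 35)
3B = (10, 35).
Finally 4A + 3B:
(28, 8) + (10, 35). λ = (35 - 8)/(10 - 28) ≡ 27/61 mod 79. 61⁻¹ ≡ 57 (mod 79), so λ ≡ 38.
  x = λ² - 28 - 10 = 1444 - 38 ≡ 63; y = λ·(28 - 63) - 8 ≡ 5. → (63, 5)

(63, 5)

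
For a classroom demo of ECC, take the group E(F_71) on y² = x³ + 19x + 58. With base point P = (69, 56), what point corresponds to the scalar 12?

Repeated addition: build up to 12P.
2P: tangent at (69, 56): λ = (3·69² + 19)/(2·56) ≡ 31/41. 41⁻¹ ≡ 26 (mod 71) since 41·26 = 1066 ≡ 1, so λ ≡ 31·26 ≡ 25.
  x = λ² - 69 - 69 = 625 - 138 ≡ 61; y = λ·(69 - 61) - 56 ≡ 2. → (61, 2)
3P: (61, 2) + (69, 56). λ = (56 - 2)/(69 - 61) ≡ 54/8 mod 71. 8⁻¹ ≡ 9 (mod 71), so λ ≡ 60.
  x = λ² - 61 - 69 = 3600 - 130 ≡ 62; y = λ·(61 - 62) - 2 ≡ 9. → (62, 9)
4P: (62, 9) + (69, 56). λ = (56 - 9)/(69 - 62) ≡ 47/7 mod 71. 7⁻¹ ≡ 61 (mod 71), so λ ≡ 27.
  x = λ² - 62 - 69 = 729 - 131 ≡ 30; y = λ·(62 - 30) - 9 ≡ 3. → (30, 3)
5P: (30, 3) + (69, 56). λ = (56 - 3)/(69 - 30) ≡ 53/39 mod 71. 39⁻¹ ≡ 51 (mod 71), so λ ≡ 5.
  x = λ² - 30 - 69 = 25 - 99 ≡ 68; y = λ·(30 - 68) - 3 ≡ 20. → (68, 20)
6P: (68, 20) + (69, 56). λ = (56 - 20)/(69 - 68) ≡ 36/1 mod 71. 1⁻¹ ≡ 1 (mod 71), so λ ≡ 36.
  x = λ² - 68 - 69 = 1296 - 137 ≡ 23; y = λ·(68 - 23) - 20 ≡ 38. → (23, 38)
7P: (23, 38) + (69, 56). λ = (56 - 38)/(69 - 23) ≡ 18/46 mod 71. 46⁻¹ ≡ 17 (mod 71) since 46·17 = 782 ≡ 1, so λ ≡ 22.
  x = λ² - 23 - 69 = 484 - 92 ≡ 37; y = λ·(23 - 37) - 38 ≡ 9. → (37, 9)
8P: (37, 9) + (69, 56). λ = (56 - 9)/(69 - 37) ≡ 47/32 mod 71. 32⁻¹ ≡ 20 (mod 71), so λ ≡ 17.
  x = λ² - 37 - 69 = 289 - 106 ≡ 41; y = λ·(37 - 41) - 9 ≡ 65. → (41, 65)
9P: (41, 65) + (69, 56). λ = (56 - 65)/(69 - 41) ≡ 62/28 mod 71. 28⁻¹ ≡ 33 (mod 71) since 28·33 = 924 ≡ 1, so λ ≡ 58.
  x = λ² - 41 - 69 = 3364 - 110 ≡ 59; y = λ·(41 - 59) - 65 ≡ 27. → (59, 27)
10P: (59, 27) + (69, 56). λ = (56 - 27)/(69 - 59) ≡ 29/10 mod 71. 10⁻¹ ≡ 64 (mod 71) since 10·64 = 640 ≡ 1, so λ ≡ 10.
  x = λ² - 59 - 69 = 100 - 128 ≡ 43; y = λ·(59 - 43) - 27 ≡ 62. → (43, 62)
11P: (43, 62) + (69, 56). λ = (56 - 62)/(69 - 43) ≡ 65/26 mod 71. 26⁻¹ ≡ 41 (mod 71), so λ ≡ 38.
  x = λ² - 43 - 69 = 1444 - 112 ≡ 54; y = λ·(43 - 54) - 62 ≡ 17. → (54, 17)
12P: (54, 17) + (69, 56). λ = (56 - 17)/(69 - 54) ≡ 39/15 mod 71. 15⁻¹ ≡ 19 (mod 71) since 15·19 = 285 ≡ 1, so λ ≡ 31.
  x = λ² - 54 - 69 = 961 - 123 ≡ 57; y = λ·(54 - 57) - 17 ≡ 32. → (57, 32)

(57, 32)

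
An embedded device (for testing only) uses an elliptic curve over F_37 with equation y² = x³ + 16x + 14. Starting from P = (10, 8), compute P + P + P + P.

(16, 0)

Double-and-add on 4 = (100)₂. Start with P = (10, 8) for the leading 1-bit.
double: tangent at (10, 8): λ = (3·10² + 16)/(2·8) ≡ 20/16. 16⁻¹ ≡ 7 (mod 37) since 16·7 = 112 ≡ 1, so λ ≡ 20·7 ≡ 29.
  x = λ² - 10 - 10 = 841 - 20 ≡ 7; y = λ·(10 - 7) - 8 ≡ 5. → (7, 5)
double: tangent at (7, 5): λ = (3·7² + 16)/(2·5) ≡ 15/10. 10⁻¹ ≡ 26 (mod 37) since 10·26 = 260 ≡ 1, so λ ≡ 15·26 ≡ 20.
  x = λ² - 7 - 7 = 400 - 14 ≡ 16; y = λ·(7 - 16) - 5 ≡ 0. → (16, 0)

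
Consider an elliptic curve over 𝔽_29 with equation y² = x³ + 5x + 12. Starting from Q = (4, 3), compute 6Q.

Repeated addition: build up to 6Q.
2Q: tangent at (4, 3): λ = (3·4² + 5)/(2·3) ≡ 24/6. 6⁻¹ ≡ 5 (mod 29) since 6·5 = 30 ≡ 1, so λ ≡ 24·5 ≡ 4.
  x = λ² - 4 - 4 = 16 - 8 ≡ 8; y = λ·(4 - 8) - 3 ≡ 10. → (8, 10)
3Q: (8, 10) + (4, 3). λ = (3 - 10)/(4 - 8) ≡ 22/25 mod 29. 25⁻¹ ≡ 7 (mod 29), so λ ≡ 9.
  x = λ² - 8 - 4 = 81 - 12 ≡ 11; y = λ·(8 - 11) - 10 ≡ 21. → (11, 21)
4Q: (11, 21) + (4, 3). λ = (3 - 21)/(4 - 11) ≡ 11/22 mod 29. 22⁻¹ ≡ 4 (mod 29), so λ ≡ 15.
  x = λ² - 11 - 4 = 225 - 15 ≡ 7; y = λ·(11 - 7) - 21 ≡ 10. → (7, 10)
5Q: (7, 10) + (4, 3). λ = (3 - 10)/(4 - 7) ≡ 22/26 mod 29. 26⁻¹ ≡ 19 (mod 29) since 26·19 = 494 ≡ 1, so λ ≡ 12.
  x = λ² - 7 - 4 = 144 - 11 ≡ 17; y = λ·(7 - 17) - 10 ≡ 15. → (17, 15)
6Q: (17, 15) + (4, 3). λ = (3 - 15)/(4 - 17) ≡ 17/16 mod 29. 16⁻¹ ≡ 20 (mod 29), so λ ≡ 21.
  x = λ² - 17 - 4 = 441 - 21 ≡ 14; y = λ·(17 - 14) - 15 ≡ 19. → (14, 19)

(14, 19)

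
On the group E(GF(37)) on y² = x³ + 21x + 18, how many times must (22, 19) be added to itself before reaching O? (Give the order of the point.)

2P: tangent at (22, 19): λ = (3·22² + 21)/(2·19) ≡ 30/1. 1⁻¹ ≡ 1 (mod 37) since 1·1 = 1 ≡ 1, so λ ≡ 30·1 ≡ 30.
  x = λ² - 22 - 22 = 900 - 44 ≡ 5; y = λ·(22 - 5) - 19 ≡ 10. → (5, 10)
3P: (5, 10) + (22, 19). λ = (19 - 10)/(22 - 5) ≡ 9/17 mod 37. 17⁻¹ ≡ 24 (mod 37) since 17·24 = 408 ≡ 1, so λ ≡ 31.
  x = λ² - 5 - 22 = 961 - 27 ≡ 9; y = λ·(5 - 9) - 10 ≡ 14. → (9, 14)
4P: (9, 14) + (22, 19). λ = (19 - 14)/(22 - 9) ≡ 5/13 mod 37. 13⁻¹ ≡ 20 (mod 37), so λ ≡ 26.
  x = λ² - 9 - 22 = 676 - 31 ≡ 16; y = λ·(9 - 16) - 14 ≡ 26. → (16, 26)
5P: (16, 26) + (22, 19). λ = (19 - 26)/(22 - 16) ≡ 30/6 mod 37. 6⁻¹ ≡ 31 (mod 37), so λ ≡ 5.
  x = λ² - 16 - 22 = 25 - 38 ≡ 24; y = λ·(16 - 24) - 26 ≡ 8. → (24, 8)
6P: (24, 8) + (22, 19). λ = (19 - 8)/(22 - 24) ≡ 11/35 mod 37. 35⁻¹ ≡ 18 (mod 37) since 35·18 = 630 ≡ 1, so λ ≡ 13.
  x = λ² - 24 - 22 = 169 - 46 ≡ 12; y = λ·(24 - 12) - 8 ≡ 0. → (12, 0)
7P: (12, 0) + (22, 19). λ = (19 - 0)/(22 - 12) ≡ 19/10 mod 37. 10⁻¹ ≡ 26 (mod 37), so λ ≡ 13.
  x = λ² - 12 - 22 = 169 - 34 ≡ 24; y = λ·(12 - 24) - 0 ≡ 29. → (24, 29)
8P: (24, 29) + (22, 19). λ = (19 - 29)/(22 - 24) ≡ 27/35 mod 37. 35⁻¹ ≡ 18 (mod 37), so λ ≡ 5.
  x = λ² - 24 - 22 = 25 - 46 ≡ 16; y = λ·(24 - 16) - 29 ≡ 11. → (16, 11)
9P: (16, 11) + (22, 19). λ = (19 - 11)/(22 - 16) ≡ 8/6 mod 37. 6⁻¹ ≡ 31 (mod 37), so λ ≡ 26.
  x = λ² - 16 - 22 = 676 - 38 ≡ 9; y = λ·(16 - 9) - 11 ≡ 23. → (9, 23)
10P: (9, 23) + (22, 19). λ = (19 - 23)/(22 - 9) ≡ 33/13 mod 37. 13⁻¹ ≡ 20 (mod 37), so λ ≡ 31.
  x = λ² - 9 - 22 = 961 - 31 ≡ 5; y = λ·(9 - 5) - 23 ≡ 27. → (5, 27)
11P: (5, 27) + (22, 19). λ = (19 - 27)/(22 - 5) ≡ 29/17 mod 37. 17⁻¹ ≡ 24 (mod 37), so λ ≡ 30.
  x = λ² - 5 - 22 = 900 - 27 ≡ 22; y = λ·(5 - 22) - 27 ≡ 18. → (22, 18)
12P: (22, 18) + (22, 19): same x and y₁ ≡ -y₂, so the sum is O.
12P = O, so the order is 12.

12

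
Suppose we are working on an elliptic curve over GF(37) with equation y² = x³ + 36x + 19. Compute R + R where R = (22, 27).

tangent at (22, 27): λ = (3·22² + 36)/(2·27) ≡ 8/17. 17⁻¹ ≡ 24 (mod 37) since 17·24 = 408 ≡ 1, so λ ≡ 8·24 ≡ 7.
  x = λ² - 22 - 22 = 49 - 44 ≡ 5; y = λ·(22 - 5) - 27 ≡ 18. → (5, 18)

(5, 18)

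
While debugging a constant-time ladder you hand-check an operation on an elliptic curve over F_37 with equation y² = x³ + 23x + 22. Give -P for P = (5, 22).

-(5, 22) = (5, -22 mod 37) = (5, 15).

(5, 15)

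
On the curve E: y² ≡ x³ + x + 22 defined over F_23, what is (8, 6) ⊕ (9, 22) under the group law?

(8, 6) + (9, 22). λ = (22 - 6)/(9 - 8) ≡ 16/1 mod 23. 1⁻¹ ≡ 1 (mod 23) since 1·1 = 1 ≡ 1, so λ ≡ 16.
  x = λ² - 8 - 9 = 256 - 17 ≡ 9; y = λ·(8 - 9) - 6 ≡ 1. → (9, 1)

(9, 1)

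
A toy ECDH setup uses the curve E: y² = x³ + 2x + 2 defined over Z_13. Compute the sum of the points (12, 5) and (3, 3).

(12, 5) + (3, 3). λ = (3 - 5)/(3 - 12) ≡ 11/4 mod 13. 4⁻¹ ≡ 10 (mod 13) since 4·10 = 40 ≡ 1, so λ ≡ 6.
  x = λ² - 12 - 3 = 36 - 15 ≡ 8; y = λ·(12 - 8) - 5 ≡ 6. → (8, 6)

(8, 6)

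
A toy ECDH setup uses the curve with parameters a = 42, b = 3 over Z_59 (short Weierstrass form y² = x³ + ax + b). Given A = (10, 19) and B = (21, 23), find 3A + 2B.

(17, 5)

First 3A:
Repeated addition: build up to 3A.
2A: tangent at (10, 19): λ = (3·10² + 42)/(2·19) ≡ 47/38. 38⁻¹ ≡ 14 (mod 59) since 38·14 = 532 ≡ 1, so λ ≡ 47·14 ≡ 9.
  x = λ² - 10 - 10 = 81 - 20 ≡ 2; y = λ·(10 - 2) - 19 ≡ 53. → (2, 53)
3A: (2, 53) + (10, 19). λ = (19 - 53)/(10 - 2) ≡ 25/8 mod 59. 8⁻¹ ≡ 37 (mod 59) since 8·37 = 296 ≡ 1, so λ ≡ 40.
  x = λ² - 2 - 10 = 1600 - 12 ≡ 54; y = λ·(2 - 54) - 53 ≡ 50. → (54, 50)
3A = (54, 50).
Next 2B:
Repeated addition: build up to 2B.
2B: tangent at (21, 23): λ = (3·21² + 42)/(2·23) ≡ 8/46. 46⁻¹ ≡ 9 (mod 59), so λ ≡ 8·9 ≡ 13.
  x = λ² - 21 - 21 = 169 - 42 ≡ 9; y = λ·(21 - 9) - 23 ≡ 15. → (9, 15)
2B = (9, 15).
Finally 3A + 2B:
(54, 50) + (9, 15). λ = (15 - 50)/(9 - 54) ≡ 24/14 mod 59. 14⁻¹ ≡ 38 (mod 59) since 14·38 = 532 ≡ 1, so λ ≡ 27.
  x = λ² - 54 - 9 = 729 - 63 ≡ 17; y = λ·(54 - 17) - 50 ≡ 5. → (17, 5)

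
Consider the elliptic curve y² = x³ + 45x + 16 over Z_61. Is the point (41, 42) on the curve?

y² = 42² ≡ 56; x³ + 45x + 16 = 70782 ≡ 22 (mod 61). 56 ≠ 22.

no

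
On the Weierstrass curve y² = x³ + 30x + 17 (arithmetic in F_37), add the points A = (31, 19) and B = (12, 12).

(5, 12)

(31, 19) + (12, 12). λ = (12 - 19)/(12 - 31) ≡ 30/18 mod 37. 18⁻¹ ≡ 35 (mod 37), so λ ≡ 14.
  x = λ² - 31 - 12 = 196 - 43 ≡ 5; y = λ·(31 - 5) - 19 ≡ 12. → (5, 12)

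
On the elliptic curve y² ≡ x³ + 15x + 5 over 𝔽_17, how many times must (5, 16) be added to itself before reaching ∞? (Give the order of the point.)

2P: tangent at (5, 16): λ = (3·5² + 15)/(2·16) ≡ 5/15. 15⁻¹ ≡ 8 (mod 17) since 15·8 = 120 ≡ 1, so λ ≡ 5·8 ≡ 6.
  x = λ² - 5 - 5 = 36 - 10 ≡ 9; y = λ·(5 - 9) - 16 ≡ 11. → (9, 11)
3P: (9, 11) + (5, 16). λ = (16 - 11)/(5 - 9) ≡ 5/13 mod 17. 13⁻¹ ≡ 4 (mod 17), so λ ≡ 3.
  x = λ² - 9 - 5 = 9 - 14 ≡ 12; y = λ·(9 - 12) - 11 ≡ 14. → (12, 14)
4P: (12, 14) + (5, 16). λ = (16 - 14)/(5 - 12) ≡ 2/10 mod 17. 10⁻¹ ≡ 12 (mod 17) since 10·12 = 120 ≡ 1, so λ ≡ 7.
  x = λ² - 12 - 5 = 49 - 17 ≡ 15; y = λ·(12 - 15) - 14 ≡ 16. → (15, 16)
5P: (15, 16) + (5, 16). λ = (16 - 16)/(5 - 15) ≡ 0/7 mod 17. 7⁻¹ ≡ 5 (mod 17), so λ ≡ 0.
  x = λ² - 15 - 5 = 0 - 20 ≡ 14; y = λ·(15 - 14) - 16 ≡ 1. → (14, 1)
6P: (14, 1) + (5, 16). λ = (16 - 1)/(5 - 14) ≡ 15/8 mod 17. 8⁻¹ ≡ 15 (mod 17), so λ ≡ 4.
  x = λ² - 14 - 5 = 16 - 19 ≡ 14; y = λ·(14 - 14) - 1 ≡ 16. → (14, 16)
7P: (14, 16) + (5, 16). λ = (16 - 16)/(5 - 14) ≡ 0/8 mod 17. 8⁻¹ ≡ 15 (mod 17) since 8·15 = 120 ≡ 1, so λ ≡ 0.
  x = λ² - 14 - 5 = 0 - 19 ≡ 15; y = λ·(14 - 15) - 16 ≡ 1. → (15, 1)
8P: (15, 1) + (5, 16). λ = (16 - 1)/(5 - 15) ≡ 15/7 mod 17. 7⁻¹ ≡ 5 (mod 17) since 7·5 = 35 ≡ 1, so λ ≡ 7.
  x = λ² - 15 - 5 = 49 - 20 ≡ 12; y = λ·(15 - 12) - 1 ≡ 3. → (12, 3)
9P: (12, 3) + (5, 16). λ = (16 - 3)/(5 - 12) ≡ 13/10 mod 17. 10⁻¹ ≡ 12 (mod 17) since 10·12 = 120 ≡ 1, so λ ≡ 3.
  x = λ² - 12 - 5 = 9 - 17 ≡ 9; y = λ·(12 - 9) - 3 ≡ 6. → (9, 6)
10P: (9, 6) + (5, 16). λ = (16 - 6)/(5 - 9) ≡ 10/13 mod 17. 13⁻¹ ≡ 4 (mod 17) since 13·4 = 52 ≡ 1, so λ ≡ 6.
  x = λ² - 9 - 5 = 36 - 14 ≡ 5; y = λ·(9 - 5) - 6 ≡ 1. → (5, 1)
11P: (5, 1) + (5, 16): same x and y₁ ≡ -y₂, so the sum is ∞.
11P = ∞, so the order is 11.

11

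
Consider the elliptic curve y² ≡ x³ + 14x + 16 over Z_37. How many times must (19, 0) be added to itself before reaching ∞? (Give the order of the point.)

2

2P: (19, 0) + (19, 0): same x and y₁ ≡ -y₂, so the sum is ∞.
2P = ∞, so the order is 2.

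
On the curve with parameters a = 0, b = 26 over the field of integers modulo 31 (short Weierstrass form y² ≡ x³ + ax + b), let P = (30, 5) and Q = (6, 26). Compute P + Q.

(30, 5) + (6, 26). λ = (26 - 5)/(6 - 30) ≡ 21/7 mod 31. 7⁻¹ ≡ 9 (mod 31) since 7·9 = 63 ≡ 1, so λ ≡ 3.
  x = λ² - 30 - 6 = 9 - 36 ≡ 4; y = λ·(30 - 4) - 5 ≡ 11. → (4, 11)

(4, 11)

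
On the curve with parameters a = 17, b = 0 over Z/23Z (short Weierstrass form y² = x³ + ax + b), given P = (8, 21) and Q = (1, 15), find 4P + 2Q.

(1, 15)

First 4P:
Repeated addition: build up to 4P.
2P: tangent at (8, 21): λ = (3·8² + 17)/(2·21) ≡ 2/19. 19⁻¹ ≡ 17 (mod 23) since 19·17 = 323 ≡ 1, so λ ≡ 2·17 ≡ 11.
  x = λ² - 8 - 8 = 121 - 16 ≡ 13; y = λ·(8 - 13) - 21 ≡ 16. → (13, 16)
3P: (13, 16) + (8, 21). λ = (21 - 16)/(8 - 13) ≡ 5/18 mod 23. 18⁻¹ ≡ 9 (mod 23), so λ ≡ 22.
  x = λ² - 13 - 8 = 484 - 21 ≡ 3; y = λ·(13 - 3) - 16 ≡ 20. → (3, 20)
4P: (3, 20) + (8, 21). λ = (21 - 20)/(8 - 3) ≡ 1/5 mod 23. 5⁻¹ ≡ 14 (mod 23), so λ ≡ 14.
  x = λ² - 3 - 8 = 196 - 11 ≡ 1; y = λ·(3 - 1) - 20 ≡ 8. → (1, 8)
4P = (1, 8).
Next 2Q:
Repeated addition: build up to 2Q.
2Q: tangent at (1, 15): λ = (3·1² + 17)/(2·15) ≡ 20/7. 7⁻¹ ≡ 10 (mod 23), so λ ≡ 20·10 ≡ 16.
  x = λ² - 1 - 1 = 256 - 2 ≡ 1; y = λ·(1 - 1) - 15 ≡ 8. → (1, 8)
2Q = (1, 8).
Finally 4P + 2Q:
tangent at (1, 8): λ = (3·1² + 17)/(2·8) ≡ 20/16. 16⁻¹ ≡ 13 (mod 23) since 16·13 = 208 ≡ 1, so λ ≡ 20·13 ≡ 7.
  x = λ² - 1 - 1 = 49 - 2 ≡ 1; y = λ·(1 - 1) - 8 ≡ 15. → (1, 15)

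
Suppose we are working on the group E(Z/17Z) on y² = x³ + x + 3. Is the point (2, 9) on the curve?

yes

y² = 9² ≡ 13; x³ + 1x + 3 = 13 ≡ 13 (mod 17). 13 = 13.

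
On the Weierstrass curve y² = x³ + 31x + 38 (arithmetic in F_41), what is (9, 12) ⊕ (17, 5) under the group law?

(9, 12) + (17, 5). λ = (5 - 12)/(17 - 9) ≡ 34/8 mod 41. 8⁻¹ ≡ 36 (mod 41), so λ ≡ 35.
  x = λ² - 9 - 17 = 1225 - 26 ≡ 10; y = λ·(9 - 10) - 12 ≡ 35. → (10, 35)

(10, 35)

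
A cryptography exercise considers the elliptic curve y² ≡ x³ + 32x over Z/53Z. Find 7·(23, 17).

Write P = (23, 17).
Double-and-add on 7 = (111)₂. Start with P = (23, 17) for the leading 1-bit.
double: tangent at (23, 17): λ = (3·23² + 32)/(2·17) ≡ 29/34. 34⁻¹ ≡ 39 (mod 53), so λ ≡ 29·39 ≡ 18.
  x = λ² - 23 - 23 = 324 - 46 ≡ 13; y = λ·(23 - 13) - 17 ≡ 4. → (13, 4)
add P: (13, 4) + (23, 17). λ = (17 - 4)/(23 - 13) ≡ 13/10 mod 53. 10⁻¹ ≡ 16 (mod 53), so λ ≡ 49.
  x = λ² - 13 - 23 = 2401 - 36 ≡ 33; y = λ·(13 - 33) - 4 ≡ 23. → (33, 23)
double: tangent at (33, 23): λ = (3·33² + 32)/(2·23) ≡ 13/46. 46⁻¹ ≡ 15 (mod 53) since 46·15 = 690 ≡ 1, so λ ≡ 13·15 ≡ 36.
  x = λ² - 33 - 33 = 1296 - 66 ≡ 11; y = λ·(33 - 11) - 23 ≡ 27. → (11, 27)
add P: (11, 27) + (23, 17). λ = (17 - 27)/(23 - 11) ≡ 43/12 mod 53. 12⁻¹ ≡ 31 (mod 53) since 12·31 = 372 ≡ 1, so λ ≡ 8.
  x = λ² - 11 - 23 = 64 - 34 ≡ 30; y = λ·(11 - 30) - 27 ≡ 33. → (30, 33)

(30, 33)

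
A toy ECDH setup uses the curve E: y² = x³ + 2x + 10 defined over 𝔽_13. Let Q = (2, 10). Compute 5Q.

(4, 2)

Double-and-add on 5 = (101)₂. Start with Q = (2, 10) for the leading 1-bit.
double: tangent at (2, 10): λ = (3·2² + 2)/(2·10) ≡ 1/7. 7⁻¹ ≡ 2 (mod 13), so λ ≡ 1·2 ≡ 2.
  x = λ² - 2 - 2 = 4 - 4 ≡ 0; y = λ·(2 - 0) - 10 ≡ 7. → (0, 7)
double: tangent at (0, 7): λ = (3·0² + 2)/(2·7) ≡ 2/1. 1⁻¹ ≡ 1 (mod 13) since 1·1 = 1 ≡ 1, so λ ≡ 2·1 ≡ 2.
  x = λ² - 0 - 0 = 4 - 0 ≡ 4; y = λ·(0 - 4) - 7 ≡ 11. → (4, 11)
add Q: (4, 11) + (2, 10). λ = (10 - 11)/(2 - 4) ≡ 12/11 mod 13. 11⁻¹ ≡ 6 (mod 13) since 11·6 = 66 ≡ 1, so λ ≡ 7.
  x = λ² - 4 - 2 = 49 - 6 ≡ 4; y = λ·(4 - 4) - 11 ≡ 2. → (4, 2)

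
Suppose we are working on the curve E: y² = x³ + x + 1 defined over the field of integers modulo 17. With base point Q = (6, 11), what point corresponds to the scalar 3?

(4, 1)

Repeated addition: build up to 3Q.
2Q: tangent at (6, 11): λ = (3·6² + 1)/(2·11) ≡ 7/5. 5⁻¹ ≡ 7 (mod 17) since 5·7 = 35 ≡ 1, so λ ≡ 7·7 ≡ 15.
  x = λ² - 6 - 6 = 225 - 12 ≡ 9; y = λ·(6 - 9) - 11 ≡ 12. → (9, 12)
3Q: (9, 12) + (6, 11). λ = (11 - 12)/(6 - 9) ≡ 16/14 mod 17. 14⁻¹ ≡ 11 (mod 17) since 14·11 = 154 ≡ 1, so λ ≡ 6.
  x = λ² - 9 - 6 = 36 - 15 ≡ 4; y = λ·(9 - 4) - 12 ≡ 1. → (4, 1)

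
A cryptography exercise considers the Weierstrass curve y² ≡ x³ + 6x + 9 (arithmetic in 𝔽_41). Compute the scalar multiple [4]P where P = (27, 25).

Double-and-add on 4 = (100)₂. Start with P = (27, 25) for the leading 1-bit.
double: tangent at (27, 25): λ = (3·27² + 6)/(2·25) ≡ 20/9. 9⁻¹ ≡ 32 (mod 41) since 9·32 = 288 ≡ 1, so λ ≡ 20·32 ≡ 25.
  x = λ² - 27 - 27 = 625 - 54 ≡ 38; y = λ·(27 - 38) - 25 ≡ 28. → (38, 28)
double: tangent at (38, 28): λ = (3·38² + 6)/(2·28) ≡ 33/15. 15⁻¹ ≡ 11 (mod 41), so λ ≡ 33·11 ≡ 35.
  x = λ² - 38 - 38 = 1225 - 76 ≡ 1; y = λ·(38 - 1) - 28 ≡ 37. → (1, 37)

(1, 37)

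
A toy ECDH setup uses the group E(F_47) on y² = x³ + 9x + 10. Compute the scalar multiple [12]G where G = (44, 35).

(31, 0)

Repeated addition: build up to 12G.
2G: tangent at (44, 35): λ = (3·44² + 9)/(2·35) ≡ 36/23. 23⁻¹ ≡ 45 (mod 47), so λ ≡ 36·45 ≡ 22.
  x = λ² - 44 - 44 = 484 - 88 ≡ 20; y = λ·(44 - 20) - 35 ≡ 23. → (20, 23)
3G: (20, 23) + (44, 35). λ = (35 - 23)/(44 - 20) ≡ 12/24 mod 47. 24⁻¹ ≡ 2 (mod 47) since 24·2 = 48 ≡ 1, so λ ≡ 24.
  x = λ² - 20 - 44 = 576 - 64 ≡ 42; y = λ·(20 - 42) - 23 ≡ 13. → (42, 13)
4G: (42, 13) + (44, 35). λ = (35 - 13)/(44 - 42) ≡ 22/2 mod 47. 2⁻¹ ≡ 24 (mod 47) since 2·24 = 48 ≡ 1, so λ ≡ 11.
  x = λ² - 42 - 44 = 121 - 86 ≡ 35; y = λ·(42 - 35) - 13 ≡ 17. → (35, 17)
5G: (35, 17) + (44, 35). λ = (35 - 17)/(44 - 35) ≡ 18/9 mod 47. 9⁻¹ ≡ 21 (mod 47) since 9·21 = 189 ≡ 1, so λ ≡ 2.
  x = λ² - 35 - 44 = 4 - 79 ≡ 19; y = λ·(35 - 19) - 17 ≡ 15. → (19, 15)
6G: (19, 15) + (44, 35). λ = (35 - 15)/(44 - 19) ≡ 20/25 mod 47. 25⁻¹ ≡ 32 (mod 47), so λ ≡ 29.
  x = λ² - 19 - 44 = 841 - 63 ≡ 26; y = λ·(19 - 26) - 15 ≡ 17. → (26, 17)
7G: (26, 17) + (44, 35). λ = (35 - 17)/(44 - 26) ≡ 18/18 mod 47. 18⁻¹ ≡ 34 (mod 47) since 18·34 = 612 ≡ 1, so λ ≡ 1.
  x = λ² - 26 - 44 = 1 - 70 ≡ 25; y = λ·(26 - 25) - 17 ≡ 31. → (25, 31)
8G: (25, 31) + (44, 35). λ = (35 - 31)/(44 - 25) ≡ 4/19 mod 47. 19⁻¹ ≡ 5 (mod 47) since 19·5 = 95 ≡ 1, so λ ≡ 20.
  x = λ² - 25 - 44 = 400 - 69 ≡ 2; y = λ·(25 - 2) - 31 ≡ 6. → (2, 6)
9G: (2, 6) + (44, 35). λ = (35 - 6)/(44 - 2) ≡ 29/42 mod 47. 42⁻¹ ≡ 28 (mod 47), so λ ≡ 13.
  x = λ² - 2 - 44 = 169 - 46 ≡ 29; y = λ·(2 - 29) - 6 ≡ 19. → (29, 19)
10G: (29, 19) + (44, 35). λ = (35 - 19)/(44 - 29) ≡ 16/15 mod 47. 15⁻¹ ≡ 22 (mod 47) since 15·22 = 330 ≡ 1, so λ ≡ 23.
  x = λ² - 29 - 44 = 529 - 73 ≡ 33; y = λ·(29 - 33) - 19 ≡ 30. → (33, 30)
11G: (33, 30) + (44, 35). λ = (35 - 30)/(44 - 33) ≡ 5/11 mod 47. 11⁻¹ ≡ 30 (mod 47), so λ ≡ 9.
  x = λ² - 33 - 44 = 81 - 77 ≡ 4; y = λ·(33 - 4) - 30 ≡ 43. → (4, 43)
12G: (4, 43) + (44, 35). λ = (35 - 43)/(44 - 4) ≡ 39/40 mod 47. 40⁻¹ ≡ 20 (mod 47), so λ ≡ 28.
  x = λ² - 4 - 44 = 784 - 48 ≡ 31; y = λ·(4 - 31) - 43 ≡ 0. → (31, 0)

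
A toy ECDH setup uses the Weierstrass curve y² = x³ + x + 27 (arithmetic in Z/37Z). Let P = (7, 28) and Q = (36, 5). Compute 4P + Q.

(27, 33)

First 4P:
Double-and-add on 4 = (100)₂. Start with P = (7, 28) for the leading 1-bit.
double: tangent at (7, 28): λ = (3·7² + 1)/(2·28) ≡ 0/19. 19⁻¹ ≡ 2 (mod 37) since 19·2 = 38 ≡ 1, so λ ≡ 0·2 ≡ 0.
  x = λ² - 7 - 7 = 0 - 14 ≡ 23; y = λ·(7 - 23) - 28 ≡ 9. → (23, 9)
double: tangent at (23, 9): λ = (3·23² + 1)/(2·9) ≡ 34/18. 18⁻¹ ≡ 35 (mod 37) since 18·35 = 630 ≡ 1, so λ ≡ 34·35 ≡ 6.
  x = λ² - 23 - 23 = 36 - 46 ≡ 27; y = λ·(23 - 27) - 9 ≡ 4. → (27, 4)
4P = (27, 4).
Finally 4P + Q:
(27, 4) + (36, 5). λ = (5 - 4)/(36 - 27) ≡ 1/9 mod 37. 9⁻¹ ≡ 33 (mod 37), so λ ≡ 33.
  x = λ² - 27 - 36 = 1089 - 63 ≡ 27; y = λ·(27 - 27) - 4 ≡ 33. → (27, 33)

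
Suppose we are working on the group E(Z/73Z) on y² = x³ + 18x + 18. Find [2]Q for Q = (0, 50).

(41, 20)

tangent at (0, 50): λ = (3·0² + 18)/(2·50) ≡ 18/27. 27⁻¹ ≡ 46 (mod 73), so λ ≡ 18·46 ≡ 25.
  x = λ² - 0 - 0 = 625 - 0 ≡ 41; y = λ·(0 - 41) - 50 ≡ 20. → (41, 20)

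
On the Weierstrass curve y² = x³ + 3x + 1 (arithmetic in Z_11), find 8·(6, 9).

(2, 2)

Write G = (6, 9).
Repeated addition: build up to 8G.
2G: tangent at (6, 9): λ = (3·6² + 3)/(2·9) ≡ 1/7. 7⁻¹ ≡ 8 (mod 11), so λ ≡ 1·8 ≡ 8.
  x = λ² - 6 - 6 = 64 - 12 ≡ 8; y = λ·(6 - 8) - 9 ≡ 8. → (8, 8)
3G: (8, 8) + (6, 9). λ = (9 - 8)/(6 - 8) ≡ 1/9 mod 11. 9⁻¹ ≡ 5 (mod 11) since 9·5 = 45 ≡ 1, so λ ≡ 5.
  x = λ² - 8 - 6 = 25 - 14 ≡ 0; y = λ·(8 - 0) - 8 ≡ 10. → (0, 10)
4G: (0, 10) + (6, 9). λ = (9 - 10)/(6 - 0) ≡ 10/6 mod 11. 6⁻¹ ≡ 2 (mod 11) since 6·2 = 12 ≡ 1, so λ ≡ 9.
  x = λ² - 0 - 6 = 81 - 6 ≡ 9; y = λ·(0 - 9) - 10 ≡ 8. → (9, 8)
5G: (9, 8) + (6, 9). λ = (9 - 8)/(6 - 9) ≡ 1/8 mod 11. 8⁻¹ ≡ 7 (mod 11), so λ ≡ 7.
  x = λ² - 9 - 6 = 49 - 15 ≡ 1; y = λ·(9 - 1) - 8 ≡ 4. → (1, 4)
6G: (1, 4) + (6, 9). λ = (9 - 4)/(6 - 1) ≡ 5/5 mod 11. 5⁻¹ ≡ 9 (mod 11) since 5·9 = 45 ≡ 1, so λ ≡ 1.
  x = λ² - 1 - 6 = 1 - 7 ≡ 5; y = λ·(1 - 5) - 4 ≡ 3. → (5, 3)
7G: (5, 3) + (6, 9). λ = (9 - 3)/(6 - 5) ≡ 6/1 mod 11. 1⁻¹ ≡ 1 (mod 11), so λ ≡ 6.
  x = λ² - 5 - 6 = 36 - 11 ≡ 3; y = λ·(5 - 3) - 3 ≡ 9. → (3, 9)
8G: (3, 9) + (6, 9). λ = (9 - 9)/(6 - 3) ≡ 0/3 mod 11. 3⁻¹ ≡ 4 (mod 11), so λ ≡ 0.
  x = λ² - 3 - 6 = 0 - 9 ≡ 2; y = λ·(3 - 2) - 9 ≡ 2. → (2, 2)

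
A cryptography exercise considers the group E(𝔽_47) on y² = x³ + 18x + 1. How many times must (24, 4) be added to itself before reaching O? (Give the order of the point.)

3

2P: tangent at (24, 4): λ = (3·24² + 18)/(2·4) ≡ 7/8. 8⁻¹ ≡ 6 (mod 47), so λ ≡ 7·6 ≡ 42.
  x = λ² - 24 - 24 = 1764 - 48 ≡ 24; y = λ·(24 - 24) - 4 ≡ 43. → (24, 43)
3P: (24, 43) + (24, 4): same x and y₁ ≡ -y₂, so the sum is O.
3P = O, so the order is 3.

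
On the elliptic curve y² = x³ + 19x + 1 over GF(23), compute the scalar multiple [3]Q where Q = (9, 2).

(16, 10)

Repeated addition: build up to 3Q.
2Q: tangent at (9, 2): λ = (3·9² + 19)/(2·2) ≡ 9/4. 4⁻¹ ≡ 6 (mod 23) since 4·6 = 24 ≡ 1, so λ ≡ 9·6 ≡ 8.
  x = λ² - 9 - 9 = 64 - 18 ≡ 0; y = λ·(9 - 0) - 2 ≡ 1. → (0, 1)
3Q: (0, 1) + (9, 2). λ = (2 - 1)/(9 - 0) ≡ 1/9 mod 23. 9⁻¹ ≡ 18 (mod 23), so λ ≡ 18.
  x = λ² - 0 - 9 = 324 - 9 ≡ 16; y = λ·(0 - 16) - 1 ≡ 10. → (16, 10)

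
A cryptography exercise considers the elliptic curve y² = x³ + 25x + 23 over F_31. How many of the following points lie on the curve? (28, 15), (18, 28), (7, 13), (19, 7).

(28, 15): 15² ≡ 8, rhs ≡ 14 → off.
(18, 28): 28² ≡ 9, rhs ≡ 12 → off.
(7, 13): 13² ≡ 14, rhs ≡ 14 → on.
(19, 7): 7² ≡ 18, rhs ≡ 10 → off.

1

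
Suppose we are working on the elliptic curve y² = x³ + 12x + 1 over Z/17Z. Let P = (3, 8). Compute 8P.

Double-and-add on 8 = (1000)₂. Start with P = (3, 8) for the leading 1-bit.
double: tangent at (3, 8): λ = (3·3² + 12)/(2·8) ≡ 5/16. 16⁻¹ ≡ 16 (mod 17), so λ ≡ 5·16 ≡ 12.
  x = λ² - 3 - 3 = 144 - 6 ≡ 2; y = λ·(3 - 2) - 8 ≡ 4. → (2, 4)
double: tangent at (2, 4): λ = (3·2² + 12)/(2·4) ≡ 7/8. 8⁻¹ ≡ 15 (mod 17), so λ ≡ 7·15 ≡ 3.
  x = λ² - 2 - 2 = 9 - 4 ≡ 5; y = λ·(2 - 5) - 4 ≡ 4. → (5, 4)
double: tangent at (5, 4): λ = (3·5² + 12)/(2·4) ≡ 2/8. 8⁻¹ ≡ 15 (mod 17), so λ ≡ 2·15 ≡ 13.
  x = λ² - 5 - 5 = 169 - 10 ≡ 6; y = λ·(5 - 6) - 4 ≡ 0. → (6, 0)

(6, 0)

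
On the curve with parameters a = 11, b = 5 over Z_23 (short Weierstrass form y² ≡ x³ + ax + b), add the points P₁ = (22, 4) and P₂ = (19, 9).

(22, 4) + (19, 9). λ = (9 - 4)/(19 - 22) ≡ 5/20 mod 23. 20⁻¹ ≡ 15 (mod 23), so λ ≡ 6.
  x = λ² - 22 - 19 = 36 - 41 ≡ 18; y = λ·(22 - 18) - 4 ≡ 20. → (18, 20)

(18, 20)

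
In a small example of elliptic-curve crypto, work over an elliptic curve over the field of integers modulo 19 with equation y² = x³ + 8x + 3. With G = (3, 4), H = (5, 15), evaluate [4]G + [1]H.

First 4G:
Double-and-add on 4 = (100)₂. Start with G = (3, 4) for the leading 1-bit.
double: tangent at (3, 4): λ = (3·3² + 8)/(2·4) ≡ 16/8. 8⁻¹ ≡ 12 (mod 19), so λ ≡ 16·12 ≡ 2.
  x = λ² - 3 - 3 = 4 - 6 ≡ 17; y = λ·(3 - 17) - 4 ≡ 6. → (17, 6)
double: tangent at (17, 6): λ = (3·17² + 8)/(2·6) ≡ 1/12. 12⁻¹ ≡ 8 (mod 19) since 12·8 = 96 ≡ 1, so λ ≡ 1·8 ≡ 8.
  x = λ² - 17 - 17 = 64 - 34 ≡ 11; y = λ·(17 - 11) - 6 ≡ 4. → (11, 4)
4G = (11, 4).
Finally 4G + H:
(11, 4) + (5, 15). λ = (15 - 4)/(5 - 11) ≡ 11/13 mod 19. 13⁻¹ ≡ 3 (mod 19), so λ ≡ 14.
  x = λ² - 11 - 5 = 196 - 16 ≡ 9; y = λ·(11 - 9) - 4 ≡ 5. → (9, 5)

(9, 5)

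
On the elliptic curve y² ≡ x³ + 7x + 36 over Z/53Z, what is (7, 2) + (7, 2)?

tangent at (7, 2): λ = (3·7² + 7)/(2·2) ≡ 48/4. 4⁻¹ ≡ 40 (mod 53), so λ ≡ 48·40 ≡ 12.
  x = λ² - 7 - 7 = 144 - 14 ≡ 24; y = λ·(7 - 24) - 2 ≡ 6. → (24, 6)

(24, 6)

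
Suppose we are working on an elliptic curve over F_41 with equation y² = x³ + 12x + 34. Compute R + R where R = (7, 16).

tangent at (7, 16): λ = (3·7² + 12)/(2·16) ≡ 36/32. 32⁻¹ ≡ 9 (mod 41), so λ ≡ 36·9 ≡ 37.
  x = λ² - 7 - 7 = 1369 - 14 ≡ 2; y = λ·(7 - 2) - 16 ≡ 5. → (2, 5)

(2, 5)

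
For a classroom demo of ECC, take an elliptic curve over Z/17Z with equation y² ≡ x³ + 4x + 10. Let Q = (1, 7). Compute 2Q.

tangent at (1, 7): λ = (3·1² + 4)/(2·7) ≡ 7/14. 14⁻¹ ≡ 11 (mod 17) since 14·11 = 154 ≡ 1, so λ ≡ 7·11 ≡ 9.
  x = λ² - 1 - 1 = 81 - 2 ≡ 11; y = λ·(1 - 11) - 7 ≡ 5. → (11, 5)

(11, 5)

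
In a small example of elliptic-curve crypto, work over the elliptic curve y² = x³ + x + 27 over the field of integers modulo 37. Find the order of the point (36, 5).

11

2P: tangent at (36, 5): λ = (3·36² + 1)/(2·5) ≡ 4/10. 10⁻¹ ≡ 26 (mod 37), so λ ≡ 4·26 ≡ 30.
  x = λ² - 36 - 36 = 900 - 72 ≡ 14; y = λ·(36 - 14) - 5 ≡ 26. → (14, 26)
3P: (14, 26) + (36, 5). λ = (5 - 26)/(36 - 14) ≡ 16/22 mod 37. 22⁻¹ ≡ 32 (mod 37), so λ ≡ 31.
  x = λ² - 14 - 36 = 961 - 50 ≡ 23; y = λ·(14 - 23) - 26 ≡ 28. → (23, 28)
4P: (23, 28) + (36, 5). λ = (5 - 28)/(36 - 23) ≡ 14/13 mod 37. 13⁻¹ ≡ 20 (mod 37), so λ ≡ 21.
  x = λ² - 23 - 36 = 441 - 59 ≡ 12; y = λ·(23 - 12) - 28 ≡ 18. → (12, 18)
5P: (12, 18) + (36, 5). λ = (5 - 18)/(36 - 12) ≡ 24/24 mod 37. 24⁻¹ ≡ 17 (mod 37), so λ ≡ 1.
  x = λ² - 12 - 36 = 1 - 48 ≡ 27; y = λ·(12 - 27) - 18 ≡ 4. → (27, 4)
6P: (27, 4) + (36, 5). λ = (5 - 4)/(36 - 27) ≡ 1/9 mod 37. 9⁻¹ ≡ 33 (mod 37), so λ ≡ 33.
  x = λ² - 27 - 36 = 1089 - 63 ≡ 27; y = λ·(27 - 27) - 4 ≡ 33. → (27, 33)
7P: (27, 33) + (36, 5). λ = (5 - 33)/(36 - 27) ≡ 9/9 mod 37. 9⁻¹ ≡ 33 (mod 37) since 9·33 = 297 ≡ 1, so λ ≡ 1.
  x = λ² - 27 - 36 = 1 - 63 ≡ 12; y = λ·(27 - 12) - 33 ≡ 19. → (12, 19)
8P: (12, 19) + (36, 5). λ = (5 - 19)/(36 - 12) ≡ 23/24 mod 37. 24⁻¹ ≡ 17 (mod 37), so λ ≡ 21.
  x = λ² - 12 - 36 = 441 - 48 ≡ 23; y = λ·(12 - 23) - 19 ≡ 9. → (23, 9)
9P: (23, 9) + (36, 5). λ = (5 - 9)/(36 - 23) ≡ 33/13 mod 37. 13⁻¹ ≡ 20 (mod 37) since 13·20 = 260 ≡ 1, so λ ≡ 31.
  x = λ² - 23 - 36 = 961 - 59 ≡ 14; y = λ·(23 - 14) - 9 ≡ 11. → (14, 11)
10P: (14, 11) + (36, 5). λ = (5 - 11)/(36 - 14) ≡ 31/22 mod 37. 22⁻¹ ≡ 32 (mod 37) since 22·32 = 704 ≡ 1, so λ ≡ 30.
  x = λ² - 14 - 36 = 900 - 50 ≡ 36; y = λ·(14 - 36) - 11 ≡ 32. → (36, 32)
11P: (36, 32) + (36, 5): same x and y₁ ≡ -y₂, so the sum is 𝒪.
11P = 𝒪, so the order is 11.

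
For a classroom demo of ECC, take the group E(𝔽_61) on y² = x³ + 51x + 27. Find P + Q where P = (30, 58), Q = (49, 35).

(47, 30)

(30, 58) + (49, 35). λ = (35 - 58)/(49 - 30) ≡ 38/19 mod 61. 19⁻¹ ≡ 45 (mod 61) since 19·45 = 855 ≡ 1, so λ ≡ 2.
  x = λ² - 30 - 49 = 4 - 79 ≡ 47; y = λ·(30 - 47) - 58 ≡ 30. → (47, 30)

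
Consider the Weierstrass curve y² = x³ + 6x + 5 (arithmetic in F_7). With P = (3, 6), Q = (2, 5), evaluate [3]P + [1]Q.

(3, 6)

First 3P:
Repeated addition: build up to 3P.
2P: tangent at (3, 6): λ = (3·3² + 6)/(2·6) ≡ 5/5. 5⁻¹ ≡ 3 (mod 7) since 5·3 = 15 ≡ 1, so λ ≡ 5·3 ≡ 1.
  x = λ² - 3 - 3 = 1 - 6 ≡ 2; y = λ·(3 - 2) - 6 ≡ 2. → (2, 2)
3P: (2, 2) + (3, 6). λ = (6 - 2)/(3 - 2) ≡ 4/1 mod 7. 1⁻¹ ≡ 1 (mod 7), so λ ≡ 4.
  x = λ² - 2 - 3 = 16 - 5 ≡ 4; y = λ·(2 - 4) - 2 ≡ 4. → (4, 4)
3P = (4, 4).
Finally 3P + Q:
(4, 4) + (2, 5). λ = (5 - 4)/(2 - 4) ≡ 1/5 mod 7. 5⁻¹ ≡ 3 (mod 7), so λ ≡ 3.
  x = λ² - 4 - 2 = 9 - 6 ≡ 3; y = λ·(4 - 3) - 4 ≡ 6. → (3, 6)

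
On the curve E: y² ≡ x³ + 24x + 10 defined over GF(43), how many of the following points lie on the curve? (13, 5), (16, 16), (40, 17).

(13, 5): 5² ≡ 25, rhs ≡ 25 → on.
(16, 16): 16² ≡ 41, rhs ≡ 18 → off.
(40, 17): 17² ≡ 31, rhs ≡ 40 → off.

1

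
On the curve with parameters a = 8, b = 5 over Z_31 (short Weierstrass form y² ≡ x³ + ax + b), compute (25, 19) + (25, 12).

The two points share x = 25 and their y-coordinates satisfy 19 + 12 ≡ 0 (mod 31), so they are inverses. Their sum is O.

O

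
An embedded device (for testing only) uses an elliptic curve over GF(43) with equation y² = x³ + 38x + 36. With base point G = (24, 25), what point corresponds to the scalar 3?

(16, 28)

Repeated addition: build up to 3G.
2G: tangent at (24, 25): λ = (3·24² + 38)/(2·25) ≡ 3/7. 7⁻¹ ≡ 37 (mod 43), so λ ≡ 3·37 ≡ 25.
  x = λ² - 24 - 24 = 625 - 48 ≡ 18; y = λ·(24 - 18) - 25 ≡ 39. → (18, 39)
3G: (18, 39) + (24, 25). λ = (25 - 39)/(24 - 18) ≡ 29/6 mod 43. 6⁻¹ ≡ 36 (mod 43), so λ ≡ 12.
  x = λ² - 18 - 24 = 144 - 42 ≡ 16; y = λ·(18 - 16) - 39 ≡ 28. → (16, 28)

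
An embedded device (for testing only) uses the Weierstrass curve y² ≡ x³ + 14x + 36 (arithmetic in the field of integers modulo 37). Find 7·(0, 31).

(0, 6)

Write P = (0, 31).
Double-and-add on 7 = (111)₂. Start with P = (0, 31) for the leading 1-bit.
double: tangent at (0, 31): λ = (3·0² + 14)/(2·31) ≡ 14/25. 25⁻¹ ≡ 3 (mod 37) since 25·3 = 75 ≡ 1, so λ ≡ 14·3 ≡ 5.
  x = λ² - 0 - 0 = 25 - 0 ≡ 25; y = λ·(0 - 25) - 31 ≡ 29. → (25, 29)
add P: (25, 29) + (0, 31). λ = (31 - 29)/(0 - 25) ≡ 2/12 mod 37. 12⁻¹ ≡ 34 (mod 37) since 12·34 = 408 ≡ 1, so λ ≡ 31.
  x = λ² - 25 - 0 = 961 - 25 ≡ 11; y = λ·(25 - 11) - 29 ≡ 35. → (11, 35)
double: tangent at (11, 35): λ = (3·11² + 14)/(2·35) ≡ 7/33. 33⁻¹ ≡ 9 (mod 37) since 33·9 = 297 ≡ 1, so λ ≡ 7·9 ≡ 26.
  x = λ² - 11 - 11 = 676 - 22 ≡ 25; y = λ·(11 - 25) - 35 ≡ 8. → (25, 8)
add P: (25, 8) + (0, 31). λ = (31 - 8)/(0 - 25) ≡ 23/12 mod 37. 12⁻¹ ≡ 34 (mod 37), so λ ≡ 5.
  x = λ² - 25 - 0 = 25 - 25 ≡ 0; y = λ·(25 - 0) - 8 ≡ 6. → (0, 6)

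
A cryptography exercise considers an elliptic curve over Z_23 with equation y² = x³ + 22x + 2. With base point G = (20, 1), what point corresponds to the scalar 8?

(14, 15)

Repeated addition: build up to 8G.
2G: tangent at (20, 1): λ = (3·20² + 22)/(2·1) ≡ 3/2. 2⁻¹ ≡ 12 (mod 23), so λ ≡ 3·12 ≡ 13.
  x = λ² - 20 - 20 = 169 - 40 ≡ 14; y = λ·(20 - 14) - 1 ≡ 8. → (14, 8)
3G: (14, 8) + (20, 1). λ = (1 - 8)/(20 - 14) ≡ 16/6 mod 23. 6⁻¹ ≡ 4 (mod 23), so λ ≡ 18.
  x = λ² - 14 - 20 = 324 - 34 ≡ 14; y = λ·(14 - 14) - 8 ≡ 15. → (14, 15)
4G: (14, 15) + (20, 1). λ = (1 - 15)/(20 - 14) ≡ 9/6 mod 23. 6⁻¹ ≡ 4 (mod 23), so λ ≡ 13.
  x = λ² - 14 - 20 = 169 - 34 ≡ 20; y = λ·(14 - 20) - 15 ≡ 22. → (20, 22)
5G: (20, 22) + (20, 1): same x and y₁ ≡ -y₂, so the sum is O.
6G: O + (20, 1) = (20, 1) (identity).
7G: tangent at (20, 1): λ = (3·20² + 22)/(2·1) ≡ 3/2. 2⁻¹ ≡ 12 (mod 23) since 2·12 = 24 ≡ 1, so λ ≡ 3·12 ≡ 13.
  x = λ² - 20 - 20 = 169 - 40 ≡ 14; y = λ·(20 - 14) - 1 ≡ 8. → (14, 8)
8G: (14, 8) + (20, 1). λ = (1 - 8)/(20 - 14) ≡ 16/6 mod 23. 6⁻¹ ≡ 4 (mod 23), so λ ≡ 18.
  x = λ² - 14 - 20 = 324 - 34 ≡ 14; y = λ·(14 - 14) - 8 ≡ 15. → (14, 15)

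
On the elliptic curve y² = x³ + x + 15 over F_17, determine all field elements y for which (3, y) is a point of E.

none

x³ + 1x + 15 = 45 ≡ 11 (mod 17).
11 is a non-residue mod 17; no y exists.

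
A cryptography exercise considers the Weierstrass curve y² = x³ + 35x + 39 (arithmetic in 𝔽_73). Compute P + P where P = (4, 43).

(63, 52)

tangent at (4, 43): λ = (3·4² + 35)/(2·43) ≡ 10/13. 13⁻¹ ≡ 45 (mod 73), so λ ≡ 10·45 ≡ 12.
  x = λ² - 4 - 4 = 144 - 8 ≡ 63; y = λ·(4 - 63) - 43 ≡ 52. → (63, 52)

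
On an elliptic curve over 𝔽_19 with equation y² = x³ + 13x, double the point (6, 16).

tangent at (6, 16): λ = (3·6² + 13)/(2·16) ≡ 7/13. 13⁻¹ ≡ 3 (mod 19), so λ ≡ 7·3 ≡ 2.
  x = λ² - 6 - 6 = 4 - 12 ≡ 11; y = λ·(6 - 11) - 16 ≡ 12. → (11, 12)

(11, 12)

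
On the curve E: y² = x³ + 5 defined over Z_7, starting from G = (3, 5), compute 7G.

Double-and-add on 7 = (111)₂. Start with G = (3, 5) for the leading 1-bit.
double: tangent at (3, 5): λ = (3·3² + 0)/(2·5) ≡ 6/3. 3⁻¹ ≡ 5 (mod 7), so λ ≡ 6·5 ≡ 2.
  x = λ² - 3 - 3 = 4 - 6 ≡ 5; y = λ·(3 - 5) - 5 ≡ 5. → (5, 5)
add G: (5, 5) + (3, 5). λ = (5 - 5)/(3 - 5) ≡ 0/5 mod 7. 5⁻¹ ≡ 3 (mod 7) since 5·3 = 15 ≡ 1, so λ ≡ 0.
  x = λ² - 5 - 3 = 0 - 8 ≡ 6; y = λ·(5 - 6) - 5 ≡ 2. → (6, 2)
double: tangent at (6, 2): λ = (3·6² + 0)/(2·2) ≡ 3/4. 4⁻¹ ≡ 2 (mod 7), so λ ≡ 3·2 ≡ 6.
  x = λ² - 6 - 6 = 36 - 12 ≡ 3; y = λ·(6 - 3) - 2 ≡ 2. → (3, 2)
add G: (3, 2) + (3, 5): same x and y₁ ≡ -y₂, so the sum is ∞.

O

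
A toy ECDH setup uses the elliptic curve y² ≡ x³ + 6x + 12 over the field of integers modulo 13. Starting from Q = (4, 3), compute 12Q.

Repeated addition: build up to 12Q.
2Q: tangent at (4, 3): λ = (3·4² + 6)/(2·3) ≡ 2/6. 6⁻¹ ≡ 11 (mod 13), so λ ≡ 2·11 ≡ 9.
  x = λ² - 4 - 4 = 81 - 8 ≡ 8; y = λ·(4 - 8) - 3 ≡ 0. → (8, 0)
3Q: (8, 0) + (4, 3). λ = (3 - 0)/(4 - 8) ≡ 3/9 mod 13. 9⁻¹ ≡ 3 (mod 13), so λ ≡ 9.
  x = λ² - 8 - 4 = 81 - 12 ≡ 4; y = λ·(8 - 4) - 0 ≡ 10. → (4, 10)
4Q: (4, 10) + (4, 3): same x and y₁ ≡ -y₂, so the sum is the point at infinity.
5Q: the point at infinity + (4, 3) = (4, 3) (identity).
6Q: tangent at (4, 3): λ = (3·4² + 6)/(2·3) ≡ 2/6. 6⁻¹ ≡ 11 (mod 13) since 6·11 = 66 ≡ 1, so λ ≡ 2·11 ≡ 9.
  x = λ² - 4 - 4 = 81 - 8 ≡ 8; y = λ·(4 - 8) - 3 ≡ 0. → (8, 0)
7Q: (8, 0) + (4, 3). λ = (3 - 0)/(4 - 8) ≡ 3/9 mod 13. 9⁻¹ ≡ 3 (mod 13) since 9·3 = 27 ≡ 1, so λ ≡ 9.
  x = λ² - 8 - 4 = 81 - 12 ≡ 4; y = λ·(8 - 4) - 0 ≡ 10. → (4, 10)
8Q: (4, 10) + (4, 3): same x and y₁ ≡ -y₂, so the sum is the point at infinity.
9Q: the point at infinity + (4, 3) = (4, 3) (identity).
10Q: tangent at (4, 3): λ = (3·4² + 6)/(2·3) ≡ 2/6. 6⁻¹ ≡ 11 (mod 13) since 6·11 = 66 ≡ 1, so λ ≡ 2·11 ≡ 9.
  x = λ² - 4 - 4 = 81 - 8 ≡ 8; y = λ·(4 - 8) - 3 ≡ 0. → (8, 0)
11Q: (8, 0) + (4, 3). λ = (3 - 0)/(4 - 8) ≡ 3/9 mod 13. 9⁻¹ ≡ 3 (mod 13), so λ ≡ 9.
  x = λ² - 8 - 4 = 81 - 12 ≡ 4; y = λ·(8 - 4) - 0 ≡ 10. → (4, 10)
12Q: (4, 10) + (4, 3): same x and y₁ ≡ -y₂, so the sum is the point at infinity.

O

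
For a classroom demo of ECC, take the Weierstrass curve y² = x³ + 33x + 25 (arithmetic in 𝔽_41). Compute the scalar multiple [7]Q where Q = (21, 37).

Repeated addition: build up to 7Q.
2Q: tangent at (21, 37): λ = (3·21² + 33)/(2·37) ≡ 3/33. 33⁻¹ ≡ 5 (mod 41), so λ ≡ 3·5 ≡ 15.
  x = λ² - 21 - 21 = 225 - 42 ≡ 19; y = λ·(21 - 19) - 37 ≡ 34. → (19, 34)
3Q: (19, 34) + (21, 37). λ = (37 - 34)/(21 - 19) ≡ 3/2 mod 41. 2⁻¹ ≡ 21 (mod 41), so λ ≡ 22.
  x = λ² - 19 - 21 = 484 - 40 ≡ 34; y = λ·(19 - 34) - 34 ≡ 5. → (34, 5)
4Q: (34, 5) + (21, 37). λ = (37 - 5)/(21 - 34) ≡ 32/28 mod 41. 28⁻¹ ≡ 22 (mod 41) since 28·22 = 616 ≡ 1, so λ ≡ 7.
  x = λ² - 34 - 21 = 49 - 55 ≡ 35; y = λ·(34 - 35) - 5 ≡ 29. → (35, 29)
5Q: (35, 29) + (21, 37). λ = (37 - 29)/(21 - 35) ≡ 8/27 mod 41. 27⁻¹ ≡ 38 (mod 41), so λ ≡ 17.
  x = λ² - 35 - 21 = 289 - 56 ≡ 28; y = λ·(35 - 28) - 29 ≡ 8. → (28, 8)
6Q: (28, 8) + (21, 37). λ = (37 - 8)/(21 - 28) ≡ 29/34 mod 41. 34⁻¹ ≡ 35 (mod 41) since 34·35 = 1190 ≡ 1, so λ ≡ 31.
  x = λ² - 28 - 21 = 961 - 49 ≡ 10; y = λ·(28 - 10) - 8 ≡ 17. → (10, 17)
7Q: (10, 17) + (21, 37). λ = (37 - 17)/(21 - 10) ≡ 20/11 mod 41. 11⁻¹ ≡ 15 (mod 41) since 11·15 = 165 ≡ 1, so λ ≡ 13.
  x = λ² - 10 - 21 = 169 - 31 ≡ 15; y = λ·(10 - 15) - 17 ≡ 0. → (15, 0)

(15, 0)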